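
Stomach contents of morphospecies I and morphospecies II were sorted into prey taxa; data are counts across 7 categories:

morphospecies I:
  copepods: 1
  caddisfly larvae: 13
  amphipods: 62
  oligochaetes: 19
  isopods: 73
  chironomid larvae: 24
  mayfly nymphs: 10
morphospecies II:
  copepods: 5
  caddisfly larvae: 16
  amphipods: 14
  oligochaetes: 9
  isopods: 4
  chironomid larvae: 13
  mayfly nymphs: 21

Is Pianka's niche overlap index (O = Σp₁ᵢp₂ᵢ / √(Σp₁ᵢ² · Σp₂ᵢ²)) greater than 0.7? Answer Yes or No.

Proportions for morphospecies I (n=202): 1/202=0.0050, 13/202=0.0644, 62/202=0.3069, 19/202=0.0941, 73/202=0.3614, 24/202=0.1188, 10/202=0.0495
Proportions for morphospecies II (n=82): 5/82=0.0610, 16/82=0.1951, 14/82=0.1707, 9/82=0.1098, 4/82=0.0488, 13/82=0.1585, 21/82=0.2561
Σ p₁ᵢp₂ᵢ = 0.000305 + 0.012564 + 0.052388 + 0.010332 + 0.017636 + 0.018830 + 0.012677 = 0.124732
Σp_1ᵢ² = 0.0050² + 0.0644² + 0.3069² + 0.0941² + 0.3614² + 0.1188² + 0.0495² = 0.000025 + 0.004147 + 0.094188 + 0.008855 + 0.130610 + 0.014113 + 0.002450 = 0.254388
Σp_2ᵢ² = 0.0610² + 0.1951² + 0.1707² + 0.1098² + 0.0488² + 0.1585² + 0.2561² = 0.003721 + 0.038064 + 0.029138 + 0.012056 + 0.002381 + 0.025122 + 0.065587 = 0.176069
O = 0.124732 / √(0.254388 × 0.176069) = 0.124732 / 0.2116361 = 0.5894
O = 0.5894 < 0.7 → No.

No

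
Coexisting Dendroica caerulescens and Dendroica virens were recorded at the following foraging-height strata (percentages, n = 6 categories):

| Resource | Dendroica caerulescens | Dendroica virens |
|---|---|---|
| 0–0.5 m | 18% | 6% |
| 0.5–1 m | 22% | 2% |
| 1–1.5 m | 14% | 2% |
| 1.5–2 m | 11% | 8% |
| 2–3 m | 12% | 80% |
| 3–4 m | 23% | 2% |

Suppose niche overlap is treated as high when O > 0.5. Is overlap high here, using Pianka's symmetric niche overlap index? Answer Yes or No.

No

Convert percentages to proportions (divide by 100).
Σ p₁ᵢp₂ᵢ = 0.0108 + 0.0044 + 0.0028 + 0.0088 + 0.0960 + 0.0046 = 0.1274
Σp_1ᵢ² = 0.18² + 0.22² + 0.14² + 0.11² + 0.12² + 0.23² = 0.0324 + 0.0484 + 0.0196 + 0.0121 + 0.0144 + 0.0529 = 0.1798
Σp_2ᵢ² = 0.06² + 0.02² + 0.02² + 0.08² + 0.80² + 0.02² = 0.0036 + 0.0004 + 0.0004 + 0.0064 + 0.6400 + 0.0004 = 0.6512
O = 0.1274 / √(0.1798 × 0.6512) = 0.1274 / 0.34218 = 0.3723
O = 0.3723 < 0.5 → No.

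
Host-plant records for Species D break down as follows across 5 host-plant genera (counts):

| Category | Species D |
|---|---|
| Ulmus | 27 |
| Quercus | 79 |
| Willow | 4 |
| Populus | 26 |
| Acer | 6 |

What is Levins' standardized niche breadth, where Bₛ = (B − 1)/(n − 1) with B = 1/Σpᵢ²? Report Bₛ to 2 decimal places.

0.40

Proportions for Species D (n=142): 27/142=0.1901, 79/142=0.5563, 4/142=0.0282, 26/142=0.1831, 6/142=0.0423
Σpᵢ² = 0.1901² + 0.5563² + 0.0282² + 0.1831² + 0.0423² = 0.036138 + 0.309470 + 0.000795 + 0.033526 + 0.001789 = 0.381718
B = 1 / 0.381718 = 2.6197
Bₛ = (B − 1)/(n − 1) = (2.6197 − 1)/(5 − 1) = 1.6197/4 = 0.4049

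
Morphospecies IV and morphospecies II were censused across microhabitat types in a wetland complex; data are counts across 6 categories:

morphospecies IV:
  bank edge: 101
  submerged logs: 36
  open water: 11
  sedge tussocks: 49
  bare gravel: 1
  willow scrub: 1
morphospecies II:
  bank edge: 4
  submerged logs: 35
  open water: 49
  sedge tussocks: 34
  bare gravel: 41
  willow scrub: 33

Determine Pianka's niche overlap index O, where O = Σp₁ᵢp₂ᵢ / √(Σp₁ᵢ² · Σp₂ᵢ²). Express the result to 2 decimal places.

0.38

Proportions for morphospecies IV (n=199): 101/199=0.5075, 36/199=0.1809, 11/199=0.0553, 49/199=0.2462, 1/199=0.0050, 1/199=0.0050
Proportions for morphospecies II (n=196): 4/196=0.0204, 35/196=0.1786, 49/196=0.2500, 34/196=0.1735, 41/196=0.2092, 33/196=0.1684
Σ p₁ᵢp₂ᵢ = 0.010353 + 0.032309 + 0.013825 + 0.042716 + 0.001046 + 0.000842 = 0.101091
Σp_1ᵢ² = 0.5075² + 0.1809² + 0.0553² + 0.2462² + 0.0050² + 0.0050² = 0.257556 + 0.032725 + 0.003058 + 0.060614 + 0.000025 + 0.000025 = 0.354003
Σp_2ᵢ² = 0.0204² + 0.1786² + 0.2500² + 0.1735² + 0.2092² + 0.1684² = 0.000416 + 0.031898 + 0.062500 + 0.030102 + 0.043765 + 0.028359 = 0.197040
O = 0.101091 / √(0.354003 × 0.197040) = 0.101091 / 0.2641075 = 0.3828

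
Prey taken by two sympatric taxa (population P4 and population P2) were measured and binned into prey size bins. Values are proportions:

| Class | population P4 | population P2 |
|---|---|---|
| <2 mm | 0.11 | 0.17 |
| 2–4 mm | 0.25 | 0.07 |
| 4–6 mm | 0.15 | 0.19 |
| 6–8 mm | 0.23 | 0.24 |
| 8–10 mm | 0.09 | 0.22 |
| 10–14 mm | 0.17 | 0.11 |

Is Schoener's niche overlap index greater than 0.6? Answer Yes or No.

Σ|p₁ᵢ − p₂ᵢ| = 0.06 + 0.18 + 0.04 + 0.01 + 0.13 + 0.06 = 0.48
D = 1 − ½ × 0.48 = 1 − 0.240 = 0.7600
D = 0.7600 > 0.6 → Yes.

Yes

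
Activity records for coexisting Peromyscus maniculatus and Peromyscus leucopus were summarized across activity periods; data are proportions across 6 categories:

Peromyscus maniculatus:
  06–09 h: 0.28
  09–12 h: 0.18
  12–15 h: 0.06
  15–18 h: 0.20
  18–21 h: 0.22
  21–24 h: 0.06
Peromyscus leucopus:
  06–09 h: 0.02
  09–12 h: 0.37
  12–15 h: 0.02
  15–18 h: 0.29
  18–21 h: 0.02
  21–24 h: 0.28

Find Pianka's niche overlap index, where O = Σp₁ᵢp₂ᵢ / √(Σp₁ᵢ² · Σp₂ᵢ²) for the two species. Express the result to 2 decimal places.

Σ p₁ᵢp₂ᵢ = 0.0056 + 0.0666 + 0.0012 + 0.0580 + 0.0044 + 0.0168 = 0.1526
Σp_1ᵢ² = 0.28² + 0.18² + 0.06² + 0.20² + 0.22² + 0.06² = 0.0784 + 0.0324 + 0.0036 + 0.0400 + 0.0484 + 0.0036 = 0.2064
Σp_2ᵢ² = 0.02² + 0.37² + 0.02² + 0.29² + 0.02² + 0.28² = 0.0004 + 0.1369 + 0.0004 + 0.0841 + 0.0004 + 0.0784 = 0.3006
O = 0.1526 / √(0.2064 × 0.3006) = 0.1526 / 0.24909 = 0.6126

0.61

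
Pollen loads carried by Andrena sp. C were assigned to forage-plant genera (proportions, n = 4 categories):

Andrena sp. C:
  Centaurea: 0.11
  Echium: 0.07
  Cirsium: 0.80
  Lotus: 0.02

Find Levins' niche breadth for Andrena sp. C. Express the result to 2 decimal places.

Σpᵢ² = 0.11² + 0.07² + 0.80² + 0.02² = 0.0121 + 0.0049 + 0.6400 + 0.0004 = 0.6574
B = 1 / 0.6574 = 1.5211

1.52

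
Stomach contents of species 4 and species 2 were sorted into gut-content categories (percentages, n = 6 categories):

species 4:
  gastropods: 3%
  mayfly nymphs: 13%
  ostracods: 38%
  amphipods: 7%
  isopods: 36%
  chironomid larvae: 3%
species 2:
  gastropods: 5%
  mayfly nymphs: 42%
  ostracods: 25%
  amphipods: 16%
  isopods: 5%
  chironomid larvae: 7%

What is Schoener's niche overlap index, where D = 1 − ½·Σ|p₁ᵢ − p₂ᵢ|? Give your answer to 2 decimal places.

Convert percentages to proportions (divide by 100).
Σ|p₁ᵢ − p₂ᵢ| = 0.02 + 0.29 + 0.13 + 0.09 + 0.31 + 0.04 = 0.88
D = 1 − ½ × 0.88 = 1 − 0.440 = 0.5600

0.56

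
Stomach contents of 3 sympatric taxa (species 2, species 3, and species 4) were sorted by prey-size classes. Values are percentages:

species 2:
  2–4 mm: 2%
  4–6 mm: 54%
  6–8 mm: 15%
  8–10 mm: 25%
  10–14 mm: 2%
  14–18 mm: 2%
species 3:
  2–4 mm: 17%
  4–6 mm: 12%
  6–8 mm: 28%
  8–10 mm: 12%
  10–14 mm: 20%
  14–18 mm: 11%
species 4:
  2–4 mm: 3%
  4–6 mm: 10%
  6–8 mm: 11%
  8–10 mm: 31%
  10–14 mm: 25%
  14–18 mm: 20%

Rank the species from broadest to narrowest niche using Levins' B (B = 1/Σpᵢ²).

species 3 > species 4 > species 2

Convert percentages to proportions (divide by 100).
Σp_2ᵢ² = 0.02² + 0.54² + 0.15² + 0.25² + 0.02² + 0.02² = 0.0004 + 0.2916 + 0.0225 + 0.0625 + 0.0004 + 0.0004 = 0.3778
B_2 = 1 / 0.3778 = 2.6469
Σp_3ᵢ² = 0.17² + 0.12² + 0.28² + 0.12² + 0.20² + 0.11² = 0.0289 + 0.0144 + 0.0784 + 0.0144 + 0.0400 + 0.0121 = 0.1882
B_3 = 1 / 0.1882 = 5.3135
Σp_4ᵢ² = 0.03² + 0.10² + 0.11² + 0.31² + 0.25² + 0.20² = 0.0009 + 0.0100 + 0.0121 + 0.0961 + 0.0625 + 0.0400 = 0.2216
B_4 = 1 / 0.2216 = 4.5126
Ranking by B (broadest → narrowest): species 3 (5.31) > species 4 (4.51) > species 2 (2.65)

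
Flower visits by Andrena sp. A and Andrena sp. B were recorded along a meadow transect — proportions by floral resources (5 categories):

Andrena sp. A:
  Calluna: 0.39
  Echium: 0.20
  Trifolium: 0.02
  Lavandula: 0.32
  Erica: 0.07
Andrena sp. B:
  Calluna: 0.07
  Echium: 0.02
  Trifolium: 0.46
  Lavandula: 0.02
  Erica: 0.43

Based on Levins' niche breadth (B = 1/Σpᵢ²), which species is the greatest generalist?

Andrena sp. A

Σp_Aᵢ² = 0.39² + 0.20² + 0.02² + 0.32² + 0.07² = 0.1521 + 0.0400 + 0.0004 + 0.1024 + 0.0049 = 0.2998
B_A = 1 / 0.2998 = 3.3356
Σp_Bᵢ² = 0.07² + 0.02² + 0.46² + 0.02² + 0.43² = 0.0049 + 0.0004 + 0.2116 + 0.0004 + 0.1849 = 0.4022
B_B = 1 / 0.4022 = 2.4863
Highest B → broadest niche (most generalist): Andrena sp. A (B = 3.34).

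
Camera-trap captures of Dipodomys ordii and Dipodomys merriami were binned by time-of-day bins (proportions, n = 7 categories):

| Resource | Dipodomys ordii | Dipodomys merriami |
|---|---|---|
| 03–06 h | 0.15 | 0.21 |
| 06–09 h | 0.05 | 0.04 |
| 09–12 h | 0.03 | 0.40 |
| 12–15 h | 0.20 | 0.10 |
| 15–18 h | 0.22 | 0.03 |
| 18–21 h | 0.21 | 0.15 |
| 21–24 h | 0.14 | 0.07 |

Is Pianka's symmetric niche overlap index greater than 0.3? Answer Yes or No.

Yes

Σ p₁ᵢp₂ᵢ = 0.0315 + 0.0020 + 0.0120 + 0.0200 + 0.0066 + 0.0315 + 0.0098 = 0.1134
Σp_1ᵢ² = 0.15² + 0.05² + 0.03² + 0.20² + 0.22² + 0.21² + 0.14² = 0.0225 + 0.0025 + 0.0009 + 0.0400 + 0.0484 + 0.0441 + 0.0196 = 0.1780
Σp_2ᵢ² = 0.21² + 0.04² + 0.40² + 0.10² + 0.03² + 0.15² + 0.07² = 0.0441 + 0.0016 + 0.1600 + 0.0100 + 0.0009 + 0.0225 + 0.0049 = 0.2440
O = 0.1134 / √(0.1780 × 0.2440) = 0.1134 / 0.20840 = 0.5441
O = 0.5441 > 0.3 → Yes.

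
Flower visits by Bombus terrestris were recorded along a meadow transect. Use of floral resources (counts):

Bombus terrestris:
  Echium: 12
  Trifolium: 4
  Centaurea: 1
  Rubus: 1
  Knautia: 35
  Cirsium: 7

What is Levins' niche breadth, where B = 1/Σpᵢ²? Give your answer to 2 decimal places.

2.51

Proportions for Bombus terrestris (n=60): 12/60=0.2000, 4/60=0.0667, 1/60=0.0167, 1/60=0.0167, 35/60=0.5833, 7/60=0.1167
Σpᵢ² = 0.2000² + 0.0667² + 0.0167² + 0.0167² + 0.5833² + 0.1167² = 0.040000 + 0.004449 + 0.000279 + 0.000279 + 0.340239 + 0.013619 = 0.398865
B = 1 / 0.398865 = 2.5071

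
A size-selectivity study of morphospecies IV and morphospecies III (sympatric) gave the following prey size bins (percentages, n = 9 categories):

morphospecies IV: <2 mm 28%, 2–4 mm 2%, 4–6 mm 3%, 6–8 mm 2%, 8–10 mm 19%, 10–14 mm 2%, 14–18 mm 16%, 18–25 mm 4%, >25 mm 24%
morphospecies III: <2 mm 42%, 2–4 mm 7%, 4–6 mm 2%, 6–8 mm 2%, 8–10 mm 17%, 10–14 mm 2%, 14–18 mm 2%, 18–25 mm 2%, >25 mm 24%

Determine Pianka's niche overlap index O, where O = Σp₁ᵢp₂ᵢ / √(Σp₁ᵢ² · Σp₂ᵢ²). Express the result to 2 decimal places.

0.92

Convert percentages to proportions (divide by 100).
Σ p₁ᵢp₂ᵢ = 0.1176 + 0.0014 + 0.0006 + 0.0004 + 0.0323 + 0.0004 + 0.0032 + 0.0008 + 0.0576 = 0.2143
Σp_1ᵢ² = 0.28² + 0.02² + 0.03² + 0.02² + 0.19² + 0.02² + 0.16² + 0.04² + 0.24² = 0.0784 + 0.0004 + 0.0009 + 0.0004 + 0.0361 + 0.0004 + 0.0256 + 0.0016 + 0.0576 = 0.2014
Σp_2ᵢ² = 0.42² + 0.07² + 0.02² + 0.02² + 0.17² + 0.02² + 0.02² + 0.02² + 0.24² = 0.1764 + 0.0049 + 0.0004 + 0.0004 + 0.0289 + 0.0004 + 0.0004 + 0.0004 + 0.0576 = 0.2698
O = 0.2143 / √(0.2014 × 0.2698) = 0.2143 / 0.23310 = 0.9193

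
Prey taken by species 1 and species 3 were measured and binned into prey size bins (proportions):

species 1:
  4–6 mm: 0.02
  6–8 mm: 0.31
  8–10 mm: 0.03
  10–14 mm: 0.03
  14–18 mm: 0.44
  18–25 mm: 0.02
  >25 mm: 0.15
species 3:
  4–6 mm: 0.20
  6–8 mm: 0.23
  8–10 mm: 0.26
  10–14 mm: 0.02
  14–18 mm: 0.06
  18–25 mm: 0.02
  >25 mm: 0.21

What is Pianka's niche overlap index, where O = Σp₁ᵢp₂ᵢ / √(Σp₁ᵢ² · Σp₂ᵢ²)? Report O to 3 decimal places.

0.554

Σ p₁ᵢp₂ᵢ = 0.0040 + 0.0713 + 0.0078 + 0.0006 + 0.0264 + 0.0004 + 0.0315 = 0.1420
Σp_1ᵢ² = 0.02² + 0.31² + 0.03² + 0.03² + 0.44² + 0.02² + 0.15² = 0.0004 + 0.0961 + 0.0009 + 0.0009 + 0.1936 + 0.0004 + 0.0225 = 0.3148
Σp_2ᵢ² = 0.20² + 0.23² + 0.26² + 0.02² + 0.06² + 0.02² + 0.21² = 0.0400 + 0.0529 + 0.0676 + 0.0004 + 0.0036 + 0.0004 + 0.0441 = 0.2090
O = 0.1420 / √(0.3148 × 0.2090) = 0.1420 / 0.256502 = 0.55360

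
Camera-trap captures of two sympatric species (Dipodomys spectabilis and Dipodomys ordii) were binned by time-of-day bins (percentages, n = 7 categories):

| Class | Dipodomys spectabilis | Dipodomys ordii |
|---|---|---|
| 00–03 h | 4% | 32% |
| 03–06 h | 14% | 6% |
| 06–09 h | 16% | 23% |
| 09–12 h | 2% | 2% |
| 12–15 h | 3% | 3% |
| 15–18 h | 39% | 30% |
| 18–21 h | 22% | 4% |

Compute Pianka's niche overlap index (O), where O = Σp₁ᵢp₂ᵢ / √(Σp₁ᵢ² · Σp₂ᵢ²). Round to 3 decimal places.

0.740

Convert percentages to proportions (divide by 100).
Σ p₁ᵢp₂ᵢ = 0.0128 + 0.0084 + 0.0368 + 0.0004 + 0.0009 + 0.1170 + 0.0088 = 0.1851
Σp_1ᵢ² = 0.04² + 0.14² + 0.16² + 0.02² + 0.03² + 0.39² + 0.22² = 0.0016 + 0.0196 + 0.0256 + 0.0004 + 0.0009 + 0.1521 + 0.0484 = 0.2486
Σp_2ᵢ² = 0.32² + 0.06² + 0.23² + 0.02² + 0.03² + 0.30² + 0.04² = 0.1024 + 0.0036 + 0.0529 + 0.0004 + 0.0009 + 0.0900 + 0.0016 = 0.2518
O = 0.1851 / √(0.2486 × 0.2518) = 0.1851 / 0.250195 = 0.73982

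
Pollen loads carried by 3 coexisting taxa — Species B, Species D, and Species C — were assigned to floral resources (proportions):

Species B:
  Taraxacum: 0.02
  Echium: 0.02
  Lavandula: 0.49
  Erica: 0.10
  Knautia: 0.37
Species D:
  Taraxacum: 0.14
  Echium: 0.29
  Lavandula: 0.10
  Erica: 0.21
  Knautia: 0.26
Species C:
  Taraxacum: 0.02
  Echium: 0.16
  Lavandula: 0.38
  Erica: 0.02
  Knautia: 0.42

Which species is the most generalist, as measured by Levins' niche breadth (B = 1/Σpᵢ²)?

Species D

Σp_Bᵢ² = 0.02² + 0.02² + 0.49² + 0.10² + 0.37² = 0.0004 + 0.0004 + 0.2401 + 0.0100 + 0.1369 = 0.3878
B_B = 1 / 0.3878 = 2.5786
Σp_Dᵢ² = 0.14² + 0.29² + 0.10² + 0.21² + 0.26² = 0.0196 + 0.0841 + 0.0100 + 0.0441 + 0.0676 = 0.2254
B_D = 1 / 0.2254 = 4.4366
Σp_Cᵢ² = 0.02² + 0.16² + 0.38² + 0.02² + 0.42² = 0.0004 + 0.0256 + 0.1444 + 0.0004 + 0.1764 = 0.3472
B_C = 1 / 0.3472 = 2.8802
Highest B → broadest niche (most generalist): Species D (B = 4.44).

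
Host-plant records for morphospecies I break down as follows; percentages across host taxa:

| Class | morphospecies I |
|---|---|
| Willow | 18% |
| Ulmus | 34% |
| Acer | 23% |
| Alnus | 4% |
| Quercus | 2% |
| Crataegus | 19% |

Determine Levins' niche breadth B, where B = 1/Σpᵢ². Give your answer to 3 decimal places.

Convert percentages to proportions (divide by 100).
Σpᵢ² = 0.18² + 0.34² + 0.23² + 0.04² + 0.02² + 0.19² = 0.0324 + 0.1156 + 0.0529 + 0.0016 + 0.0004 + 0.0361 = 0.2390
B = 1 / 0.2390 = 4.18410

4.184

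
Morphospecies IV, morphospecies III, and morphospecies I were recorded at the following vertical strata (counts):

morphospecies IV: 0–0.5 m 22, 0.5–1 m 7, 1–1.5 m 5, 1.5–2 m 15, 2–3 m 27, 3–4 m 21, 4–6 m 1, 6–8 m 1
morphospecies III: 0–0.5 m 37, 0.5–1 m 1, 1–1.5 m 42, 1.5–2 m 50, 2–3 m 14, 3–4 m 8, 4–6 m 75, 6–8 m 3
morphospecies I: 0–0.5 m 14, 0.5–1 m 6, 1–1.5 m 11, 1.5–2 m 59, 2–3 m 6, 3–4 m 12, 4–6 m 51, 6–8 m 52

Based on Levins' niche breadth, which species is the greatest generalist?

morphospecies IV

Proportions for morphospecies IV (n=99): 22/99=0.2222, 7/99=0.0707, 5/99=0.0505, 15/99=0.1515, 27/99=0.2727, 21/99=0.2121, 1/99=0.0101, 1/99=0.0101
Proportions for morphospecies III (n=230): 37/230=0.1609, 1/230=0.0043, 42/230=0.1826, 50/230=0.2174, 14/230=0.0609, 8/230=0.0348, 75/230=0.3261, 3/230=0.0130
Proportions for morphospecies I (n=211): 14/211=0.0664, 6/211=0.0284, 11/211=0.0521, 59/211=0.2796, 6/211=0.0284, 12/211=0.0569, 51/211=0.2417, 52/211=0.2464
Σp_IVᵢ² = 0.2222² + 0.0707² + 0.0505² + 0.1515² + 0.2727² + 0.2121² + 0.0101² + 0.0101² = 0.049373 + 0.004998 + 0.002550 + 0.022952 + 0.074365 + 0.044986 + 0.000102 + 0.000102 = 0.199428
B_IV = 1 / 0.199428 = 5.0143
Σp_IIIᵢ² = 0.1609² + 0.0043² + 0.1826² + 0.2174² + 0.0609² + 0.0348² + 0.3261² + 0.0130² = 0.025889 + 0.000018 + 0.033343 + 0.047263 + 0.003709 + 0.001211 + 0.106341 + 0.000169 = 0.217943
B_III = 1 / 0.217943 = 4.5884
Σp_Iᵢ² = 0.0664² + 0.0284² + 0.0521² + 0.2796² + 0.0284² + 0.0569² + 0.2417² + 0.2464² = 0.004409 + 0.000807 + 0.002714 + 0.078176 + 0.000807 + 0.003238 + 0.058419 + 0.060713 = 0.209283
B_I = 1 / 0.209283 = 4.7782
Highest B → broadest niche (most generalist): morphospecies IV (B = 5.01).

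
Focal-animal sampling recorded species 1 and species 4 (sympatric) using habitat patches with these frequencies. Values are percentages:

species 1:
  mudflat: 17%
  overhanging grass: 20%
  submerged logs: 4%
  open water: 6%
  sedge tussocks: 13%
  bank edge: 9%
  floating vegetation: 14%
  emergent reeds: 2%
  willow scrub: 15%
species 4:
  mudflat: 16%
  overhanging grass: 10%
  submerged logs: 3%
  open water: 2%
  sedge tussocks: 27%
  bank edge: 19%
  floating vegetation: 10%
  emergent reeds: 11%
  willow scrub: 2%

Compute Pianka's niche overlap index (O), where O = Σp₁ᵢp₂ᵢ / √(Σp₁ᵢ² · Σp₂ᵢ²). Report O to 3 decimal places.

Convert percentages to proportions (divide by 100).
Σ p₁ᵢp₂ᵢ = 0.0272 + 0.0200 + 0.0012 + 0.0012 + 0.0351 + 0.0171 + 0.0140 + 0.0022 + 0.0030 = 0.1210
Σp_1ᵢ² = 0.17² + 0.20² + 0.04² + 0.06² + 0.13² + 0.09² + 0.14² + 0.02² + 0.15² = 0.0289 + 0.0400 + 0.0016 + 0.0036 + 0.0169 + 0.0081 + 0.0196 + 0.0004 + 0.0225 = 0.1416
Σp_2ᵢ² = 0.16² + 0.10² + 0.03² + 0.02² + 0.27² + 0.19² + 0.10² + 0.11² + 0.02² = 0.0256 + 0.0100 + 0.0009 + 0.0004 + 0.0729 + 0.0361 + 0.0100 + 0.0121 + 0.0004 = 0.1684
O = 0.1210 / √(0.1416 × 0.1684) = 0.1210 / 0.154420 = 0.78358

0.784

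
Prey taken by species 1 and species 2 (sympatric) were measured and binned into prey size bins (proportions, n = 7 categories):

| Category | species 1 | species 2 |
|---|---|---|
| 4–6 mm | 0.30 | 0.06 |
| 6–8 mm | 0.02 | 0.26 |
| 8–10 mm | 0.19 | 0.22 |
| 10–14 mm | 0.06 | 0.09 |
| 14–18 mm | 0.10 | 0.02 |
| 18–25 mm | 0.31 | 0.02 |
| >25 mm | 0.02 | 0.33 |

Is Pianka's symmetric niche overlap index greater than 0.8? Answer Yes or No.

Σ p₁ᵢp₂ᵢ = 0.0180 + 0.0052 + 0.0418 + 0.0054 + 0.0020 + 0.0062 + 0.0066 = 0.0852
Σp_1ᵢ² = 0.30² + 0.02² + 0.19² + 0.06² + 0.10² + 0.31² + 0.02² = 0.0900 + 0.0004 + 0.0361 + 0.0036 + 0.0100 + 0.0961 + 0.0004 = 0.2366
Σp_2ᵢ² = 0.06² + 0.26² + 0.22² + 0.09² + 0.02² + 0.02² + 0.33² = 0.0036 + 0.0676 + 0.0484 + 0.0081 + 0.0004 + 0.0004 + 0.1089 = 0.2374
O = 0.0852 / √(0.2366 × 0.2374) = 0.0852 / 0.23700 = 0.3595
O = 0.3595 < 0.8 → No.

No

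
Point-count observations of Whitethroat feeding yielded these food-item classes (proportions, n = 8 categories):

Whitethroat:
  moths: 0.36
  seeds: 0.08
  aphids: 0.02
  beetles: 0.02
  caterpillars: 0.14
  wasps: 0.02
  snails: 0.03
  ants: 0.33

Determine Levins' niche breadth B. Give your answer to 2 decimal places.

3.75

Σpᵢ² = 0.36² + 0.08² + 0.02² + 0.02² + 0.14² + 0.02² + 0.03² + 0.33² = 0.1296 + 0.0064 + 0.0004 + 0.0004 + 0.0196 + 0.0004 + 0.0009 + 0.1089 = 0.2666
B = 1 / 0.2666 = 3.7509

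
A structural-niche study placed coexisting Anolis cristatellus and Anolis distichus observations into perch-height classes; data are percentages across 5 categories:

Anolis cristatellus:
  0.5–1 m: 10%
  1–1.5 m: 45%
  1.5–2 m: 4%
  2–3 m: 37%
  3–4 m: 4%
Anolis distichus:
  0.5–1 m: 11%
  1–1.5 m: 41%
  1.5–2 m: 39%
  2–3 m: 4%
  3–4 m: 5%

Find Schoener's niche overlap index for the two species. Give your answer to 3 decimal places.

0.630

Convert percentages to proportions (divide by 100).
Σ|p₁ᵢ − p₂ᵢ| = 0.01 + 0.04 + 0.35 + 0.33 + 0.01 = 0.74
D = 1 − ½ × 0.74 = 1 − 0.370 = 0.63000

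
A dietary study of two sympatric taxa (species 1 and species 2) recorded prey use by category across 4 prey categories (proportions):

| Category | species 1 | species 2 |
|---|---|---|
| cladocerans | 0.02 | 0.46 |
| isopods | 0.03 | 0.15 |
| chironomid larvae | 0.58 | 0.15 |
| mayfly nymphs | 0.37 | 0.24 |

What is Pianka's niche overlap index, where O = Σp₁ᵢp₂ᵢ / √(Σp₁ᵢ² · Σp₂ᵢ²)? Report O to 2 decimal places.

0.49

Σ p₁ᵢp₂ᵢ = 0.0092 + 0.0045 + 0.0870 + 0.0888 = 0.1895
Σp_1ᵢ² = 0.02² + 0.03² + 0.58² + 0.37² = 0.0004 + 0.0009 + 0.3364 + 0.1369 = 0.4746
Σp_2ᵢ² = 0.46² + 0.15² + 0.15² + 0.24² = 0.2116 + 0.0225 + 0.0225 + 0.0576 = 0.3142
O = 0.1895 / √(0.4746 × 0.3142) = 0.1895 / 0.38616 = 0.4907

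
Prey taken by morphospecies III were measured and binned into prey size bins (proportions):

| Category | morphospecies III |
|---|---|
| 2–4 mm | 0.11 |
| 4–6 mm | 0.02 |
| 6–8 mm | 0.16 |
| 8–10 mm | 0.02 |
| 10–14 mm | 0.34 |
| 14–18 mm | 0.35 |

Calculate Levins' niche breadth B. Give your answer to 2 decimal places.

Σpᵢ² = 0.11² + 0.02² + 0.16² + 0.02² + 0.34² + 0.35² = 0.0121 + 0.0004 + 0.0256 + 0.0004 + 0.1156 + 0.1225 = 0.2766
B = 1 / 0.2766 = 3.6153

3.62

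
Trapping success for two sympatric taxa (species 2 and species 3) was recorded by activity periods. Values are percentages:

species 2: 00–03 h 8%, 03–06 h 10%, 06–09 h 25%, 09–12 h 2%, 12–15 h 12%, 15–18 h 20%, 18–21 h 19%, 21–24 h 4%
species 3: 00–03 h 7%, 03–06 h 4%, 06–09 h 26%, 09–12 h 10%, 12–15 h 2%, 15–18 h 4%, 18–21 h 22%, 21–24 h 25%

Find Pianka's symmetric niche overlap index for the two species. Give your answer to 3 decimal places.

0.755

Convert percentages to proportions (divide by 100).
Σ p₁ᵢp₂ᵢ = 0.0056 + 0.0040 + 0.0650 + 0.0020 + 0.0024 + 0.0080 + 0.0418 + 0.0100 = 0.1388
Σp_1ᵢ² = 0.08² + 0.10² + 0.25² + 0.02² + 0.12² + 0.20² + 0.19² + 0.04² = 0.0064 + 0.0100 + 0.0625 + 0.0004 + 0.0144 + 0.0400 + 0.0361 + 0.0016 = 0.1714
Σp_2ᵢ² = 0.07² + 0.04² + 0.26² + 0.10² + 0.02² + 0.04² + 0.22² + 0.25² = 0.0049 + 0.0016 + 0.0676 + 0.0100 + 0.0004 + 0.0016 + 0.0484 + 0.0625 = 0.1970
O = 0.1388 / √(0.1714 × 0.1970) = 0.1388 / 0.183755 = 0.75535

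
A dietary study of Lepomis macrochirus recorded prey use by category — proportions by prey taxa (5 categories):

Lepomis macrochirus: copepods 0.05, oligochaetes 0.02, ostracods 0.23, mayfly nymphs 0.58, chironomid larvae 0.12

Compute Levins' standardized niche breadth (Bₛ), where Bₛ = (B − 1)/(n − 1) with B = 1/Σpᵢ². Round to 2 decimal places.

0.36

Σpᵢ² = 0.05² + 0.02² + 0.23² + 0.58² + 0.12² = 0.0025 + 0.0004 + 0.0529 + 0.3364 + 0.0144 = 0.4066
B = 1 / 0.4066 = 2.4594
Bₛ = (B − 1)/(n − 1) = (2.4594 − 1)/(5 − 1) = 1.4594/4 = 0.3649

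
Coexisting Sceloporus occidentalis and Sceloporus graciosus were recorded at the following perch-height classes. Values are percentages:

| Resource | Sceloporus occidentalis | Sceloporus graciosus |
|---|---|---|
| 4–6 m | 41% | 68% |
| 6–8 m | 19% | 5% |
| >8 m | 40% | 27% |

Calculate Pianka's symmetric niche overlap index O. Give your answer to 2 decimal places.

0.90

Convert percentages to proportions (divide by 100).
Σ p₁ᵢp₂ᵢ = 0.2788 + 0.0095 + 0.1080 = 0.3963
Σp_1ᵢ² = 0.41² + 0.19² + 0.40² = 0.1681 + 0.0361 + 0.1600 = 0.3642
Σp_2ᵢ² = 0.68² + 0.05² + 0.27² = 0.4624 + 0.0025 + 0.0729 = 0.5378
O = 0.3963 / √(0.3642 × 0.5378) = 0.3963 / 0.44257 = 0.8955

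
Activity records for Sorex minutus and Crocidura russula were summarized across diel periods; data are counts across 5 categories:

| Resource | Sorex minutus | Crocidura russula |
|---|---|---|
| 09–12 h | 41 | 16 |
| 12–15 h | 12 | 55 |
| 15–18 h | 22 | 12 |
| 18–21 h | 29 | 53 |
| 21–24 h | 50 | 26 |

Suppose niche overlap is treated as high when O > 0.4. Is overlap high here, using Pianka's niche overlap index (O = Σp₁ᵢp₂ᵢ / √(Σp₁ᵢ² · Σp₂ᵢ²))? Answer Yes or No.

Yes

Proportions for Sorex minutus (n=154): 41/154=0.2662, 12/154=0.0779, 22/154=0.1429, 29/154=0.1883, 50/154=0.3247
Proportions for Crocidura russula (n=162): 16/162=0.0988, 55/162=0.3395, 12/162=0.0741, 53/162=0.3272, 26/162=0.1605
Σ p₁ᵢp₂ᵢ = 0.026301 + 0.026447 + 0.010589 + 0.061612 + 0.052114 = 0.177063
Σp_1ᵢ² = 0.2662² + 0.0779² + 0.1429² + 0.1883² + 0.3247² = 0.070862 + 0.006068 + 0.020420 + 0.035457 + 0.105430 = 0.238237
Σp_2ᵢ² = 0.0988² + 0.3395² + 0.0741² + 0.3272² + 0.1605² = 0.009761 + 0.115260 + 0.005491 + 0.107060 + 0.025760 = 0.263332
O = 0.177063 / √(0.238237 × 0.263332) = 0.177063 / 0.2504704 = 0.7069
O = 0.7069 > 0.4 → Yes.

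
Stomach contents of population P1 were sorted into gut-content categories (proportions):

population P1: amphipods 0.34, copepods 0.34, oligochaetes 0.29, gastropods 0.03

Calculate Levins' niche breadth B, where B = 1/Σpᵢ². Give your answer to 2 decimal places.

Σpᵢ² = 0.34² + 0.34² + 0.29² + 0.03² = 0.1156 + 0.1156 + 0.0841 + 0.0009 = 0.3162
B = 1 / 0.3162 = 3.1626

3.16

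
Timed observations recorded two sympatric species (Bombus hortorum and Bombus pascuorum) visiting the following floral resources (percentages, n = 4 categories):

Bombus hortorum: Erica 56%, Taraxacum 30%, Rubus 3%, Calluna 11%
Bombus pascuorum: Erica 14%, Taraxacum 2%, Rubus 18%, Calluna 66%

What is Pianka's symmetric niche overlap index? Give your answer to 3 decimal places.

0.360

Convert percentages to proportions (divide by 100).
Σ p₁ᵢp₂ᵢ = 0.0784 + 0.0060 + 0.0054 + 0.0726 = 0.1624
Σp_1ᵢ² = 0.56² + 0.30² + 0.03² + 0.11² = 0.3136 + 0.0900 + 0.0009 + 0.0121 = 0.4166
Σp_2ᵢ² = 0.14² + 0.02² + 0.18² + 0.66² = 0.0196 + 0.0004 + 0.0324 + 0.4356 = 0.4880
O = 0.1624 / √(0.4166 × 0.4880) = 0.1624 / 0.450889 = 0.36018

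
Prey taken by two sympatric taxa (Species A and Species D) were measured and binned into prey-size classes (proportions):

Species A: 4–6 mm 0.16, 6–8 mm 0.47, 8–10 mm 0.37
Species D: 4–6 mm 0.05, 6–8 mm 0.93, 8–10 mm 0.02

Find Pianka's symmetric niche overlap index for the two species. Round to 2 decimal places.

Σ p₁ᵢp₂ᵢ = 0.0080 + 0.4371 + 0.0074 = 0.4525
Σp_1ᵢ² = 0.16² + 0.47² + 0.37² = 0.0256 + 0.2209 + 0.1369 = 0.3834
Σp_2ᵢ² = 0.05² + 0.93² + 0.02² = 0.0025 + 0.8649 + 0.0004 = 0.8678
O = 0.4525 / √(0.3834 × 0.8678) = 0.4525 / 0.57681 = 0.7845

0.78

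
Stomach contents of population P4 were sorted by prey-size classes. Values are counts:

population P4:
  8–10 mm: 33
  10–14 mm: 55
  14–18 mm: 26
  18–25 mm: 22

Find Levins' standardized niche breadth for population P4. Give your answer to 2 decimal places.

0.84

Proportions for population P4 (n=136): 33/136=0.2426, 55/136=0.4044, 26/136=0.1912, 22/136=0.1618
Σpᵢ² = 0.2426² + 0.4044² + 0.1912² + 0.1618² = 0.058855 + 0.163539 + 0.036557 + 0.026179 = 0.285130
B = 1 / 0.285130 = 3.5072
Bₛ = (B − 1)/(n − 1) = (3.5072 − 1)/(4 − 1) = 2.5072/3 = 0.8357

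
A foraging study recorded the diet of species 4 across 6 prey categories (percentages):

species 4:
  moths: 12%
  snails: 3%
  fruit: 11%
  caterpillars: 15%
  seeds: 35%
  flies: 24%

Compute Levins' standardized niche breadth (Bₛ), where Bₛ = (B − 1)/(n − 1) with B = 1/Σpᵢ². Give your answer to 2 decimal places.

0.67

Convert percentages to proportions (divide by 100).
Σpᵢ² = 0.12² + 0.03² + 0.11² + 0.15² + 0.35² + 0.24² = 0.0144 + 0.0009 + 0.0121 + 0.0225 + 0.1225 + 0.0576 = 0.2300
B = 1 / 0.2300 = 4.3478
Bₛ = (B − 1)/(n − 1) = (4.3478 − 1)/(6 − 1) = 3.3478/5 = 0.6696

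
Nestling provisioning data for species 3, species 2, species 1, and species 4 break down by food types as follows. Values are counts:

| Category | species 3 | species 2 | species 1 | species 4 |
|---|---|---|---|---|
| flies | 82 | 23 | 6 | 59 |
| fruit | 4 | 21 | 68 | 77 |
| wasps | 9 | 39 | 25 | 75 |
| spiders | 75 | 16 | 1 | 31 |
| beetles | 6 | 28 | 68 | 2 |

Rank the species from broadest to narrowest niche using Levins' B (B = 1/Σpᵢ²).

species 2 > species 4 > species 1 > species 3

Proportions for species 3 (n=176): 82/176=0.4659, 4/176=0.0227, 9/176=0.0511, 75/176=0.4261, 6/176=0.0341
Proportions for species 2 (n=127): 23/127=0.1811, 21/127=0.1654, 39/127=0.3071, 16/127=0.1260, 28/127=0.2205
Proportions for species 1 (n=168): 6/168=0.0357, 68/168=0.4048, 25/168=0.1488, 1/168=0.0060, 68/168=0.4048
Proportions for species 4 (n=244): 59/244=0.2418, 77/244=0.3156, 75/244=0.3074, 31/244=0.1270, 2/244=0.0082
Σp_3ᵢ² = 0.4659² + 0.0227² + 0.0511² + 0.4261² + 0.0341² = 0.217063 + 0.000515 + 0.002611 + 0.181561 + 0.001163 = 0.402913
B_3 = 1 / 0.402913 = 2.4819
Σp_2ᵢ² = 0.1811² + 0.1654² + 0.3071² + 0.1260² + 0.2205² = 0.032797 + 0.027357 + 0.094310 + 0.015876 + 0.048620 = 0.218960
B_2 = 1 / 0.218960 = 4.5670
Σp_1ᵢ² = 0.0357² + 0.4048² + 0.1488² + 0.0060² + 0.4048² = 0.001274 + 0.163863 + 0.022141 + 0.000036 + 0.163863 = 0.351177
B_1 = 1 / 0.351177 = 2.8476
Σp_4ᵢ² = 0.2418² + 0.3156² + 0.3074² + 0.1270² + 0.0082² = 0.058467 + 0.099603 + 0.094495 + 0.016129 + 0.000067 = 0.268761
B_4 = 1 / 0.268761 = 3.7208
Ranking by B (broadest → narrowest): species 2 (4.57) > species 4 (3.72) > species 1 (2.85) > species 3 (2.48)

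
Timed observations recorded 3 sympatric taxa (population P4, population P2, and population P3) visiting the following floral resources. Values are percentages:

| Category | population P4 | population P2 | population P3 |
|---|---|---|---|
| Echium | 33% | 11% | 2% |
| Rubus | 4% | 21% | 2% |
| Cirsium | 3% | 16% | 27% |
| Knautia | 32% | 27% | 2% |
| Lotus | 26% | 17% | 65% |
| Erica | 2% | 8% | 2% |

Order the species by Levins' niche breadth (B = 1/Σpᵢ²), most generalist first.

Convert percentages to proportions (divide by 100).
Σp_P4ᵢ² = 0.33² + 0.04² + 0.03² + 0.32² + 0.26² + 0.02² = 0.1089 + 0.0016 + 0.0009 + 0.1024 + 0.0676 + 0.0004 = 0.2818
B_P4 = 1 / 0.2818 = 3.5486
Σp_P2ᵢ² = 0.11² + 0.21² + 0.16² + 0.27² + 0.17² + 0.08² = 0.0121 + 0.0441 + 0.0256 + 0.0729 + 0.0289 + 0.0064 = 0.1900
B_P2 = 1 / 0.1900 = 5.2632
Σp_P3ᵢ² = 0.02² + 0.02² + 0.27² + 0.02² + 0.65² + 0.02² = 0.0004 + 0.0004 + 0.0729 + 0.0004 + 0.4225 + 0.0004 = 0.4970
B_P3 = 1 / 0.4970 = 2.0121
Ranking by B (broadest → narrowest): population P2 (5.26) > population P4 (3.55) > population P3 (2.01)

population P2 > population P4 > population P3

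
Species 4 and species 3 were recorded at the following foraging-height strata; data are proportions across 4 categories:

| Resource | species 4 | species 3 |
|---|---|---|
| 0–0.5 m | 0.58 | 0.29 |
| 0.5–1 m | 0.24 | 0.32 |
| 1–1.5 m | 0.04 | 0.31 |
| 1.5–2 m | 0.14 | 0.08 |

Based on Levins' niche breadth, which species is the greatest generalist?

Σp_4ᵢ² = 0.58² + 0.24² + 0.04² + 0.14² = 0.3364 + 0.0576 + 0.0016 + 0.0196 = 0.4152
B_4 = 1 / 0.4152 = 2.4085
Σp_3ᵢ² = 0.29² + 0.32² + 0.31² + 0.08² = 0.0841 + 0.1024 + 0.0961 + 0.0064 = 0.2890
B_3 = 1 / 0.2890 = 3.4602
Highest B → broadest niche (most generalist): species 3 (B = 3.46).

species 3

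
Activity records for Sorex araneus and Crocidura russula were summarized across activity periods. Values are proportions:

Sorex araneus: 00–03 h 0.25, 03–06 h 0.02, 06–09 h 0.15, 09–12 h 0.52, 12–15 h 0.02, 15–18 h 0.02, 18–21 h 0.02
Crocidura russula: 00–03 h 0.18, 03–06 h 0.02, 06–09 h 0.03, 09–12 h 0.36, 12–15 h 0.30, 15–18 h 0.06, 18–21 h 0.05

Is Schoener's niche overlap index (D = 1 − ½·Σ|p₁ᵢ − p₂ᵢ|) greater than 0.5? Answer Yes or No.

Yes

Σ|p₁ᵢ − p₂ᵢ| = 0.07 + 0.00 + 0.12 + 0.16 + 0.28 + 0.04 + 0.03 = 0.70
D = 1 − ½ × 0.70 = 1 − 0.350 = 0.6500
D = 0.6500 > 0.5 → Yes.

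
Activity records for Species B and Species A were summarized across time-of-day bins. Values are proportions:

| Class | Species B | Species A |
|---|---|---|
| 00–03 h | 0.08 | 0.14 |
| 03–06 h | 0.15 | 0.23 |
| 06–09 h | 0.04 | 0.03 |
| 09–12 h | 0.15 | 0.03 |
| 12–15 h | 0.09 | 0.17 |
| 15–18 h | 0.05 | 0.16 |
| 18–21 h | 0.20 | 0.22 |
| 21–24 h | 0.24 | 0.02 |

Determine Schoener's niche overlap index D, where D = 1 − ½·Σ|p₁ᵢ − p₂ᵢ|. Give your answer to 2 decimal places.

0.65

Σ|p₁ᵢ − p₂ᵢ| = 0.06 + 0.08 + 0.01 + 0.12 + 0.08 + 0.11 + 0.02 + 0.22 = 0.70
D = 1 − ½ × 0.70 = 1 − 0.350 = 0.6500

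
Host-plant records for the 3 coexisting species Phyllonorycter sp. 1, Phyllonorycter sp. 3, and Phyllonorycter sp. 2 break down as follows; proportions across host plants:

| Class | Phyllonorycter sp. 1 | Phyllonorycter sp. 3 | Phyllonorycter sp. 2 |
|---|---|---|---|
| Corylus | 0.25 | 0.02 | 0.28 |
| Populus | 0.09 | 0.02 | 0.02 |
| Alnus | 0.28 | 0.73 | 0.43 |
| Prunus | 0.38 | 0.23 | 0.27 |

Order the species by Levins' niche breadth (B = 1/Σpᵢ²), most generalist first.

Σp_1ᵢ² = 0.25² + 0.09² + 0.28² + 0.38² = 0.0625 + 0.0081 + 0.0784 + 0.1444 = 0.2934
B_1 = 1 / 0.2934 = 3.4083
Σp_3ᵢ² = 0.02² + 0.02² + 0.73² + 0.23² = 0.0004 + 0.0004 + 0.5329 + 0.0529 = 0.5866
B_3 = 1 / 0.5866 = 1.7047
Σp_2ᵢ² = 0.28² + 0.02² + 0.43² + 0.27² = 0.0784 + 0.0004 + 0.1849 + 0.0729 = 0.3366
B_2 = 1 / 0.3366 = 2.9709
Ranking by B (broadest → narrowest): Phyllonorycter sp. 1 (3.41) > Phyllonorycter sp. 2 (2.97) > Phyllonorycter sp. 3 (1.70)

Phyllonorycter sp. 1 > Phyllonorycter sp. 2 > Phyllonorycter sp. 3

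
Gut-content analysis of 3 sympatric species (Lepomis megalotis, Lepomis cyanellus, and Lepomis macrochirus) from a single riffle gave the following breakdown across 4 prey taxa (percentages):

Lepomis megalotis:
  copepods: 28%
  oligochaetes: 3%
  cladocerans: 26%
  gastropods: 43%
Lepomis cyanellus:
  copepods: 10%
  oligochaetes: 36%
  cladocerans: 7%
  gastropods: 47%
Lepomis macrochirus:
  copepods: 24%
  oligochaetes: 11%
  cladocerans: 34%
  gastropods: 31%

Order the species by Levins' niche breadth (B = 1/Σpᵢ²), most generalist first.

Convert percentages to proportions (divide by 100).
Σp_megaᵢ² = 0.28² + 0.03² + 0.26² + 0.43² = 0.0784 + 0.0009 + 0.0676 + 0.1849 = 0.3318
B_mega = 1 / 0.3318 = 3.0139
Σp_cyanᵢ² = 0.10² + 0.36² + 0.07² + 0.47² = 0.0100 + 0.1296 + 0.0049 + 0.2209 = 0.3654
B_cyan = 1 / 0.3654 = 2.7367
Σp_macrᵢ² = 0.24² + 0.11² + 0.34² + 0.31² = 0.0576 + 0.0121 + 0.1156 + 0.0961 = 0.2814
B_macr = 1 / 0.2814 = 3.5537
Ranking by B (broadest → narrowest): Lepomis macrochirus (3.55) > Lepomis megalotis (3.01) > Lepomis cyanellus (2.74)

Lepomis macrochirus > Lepomis megalotis > Lepomis cyanellus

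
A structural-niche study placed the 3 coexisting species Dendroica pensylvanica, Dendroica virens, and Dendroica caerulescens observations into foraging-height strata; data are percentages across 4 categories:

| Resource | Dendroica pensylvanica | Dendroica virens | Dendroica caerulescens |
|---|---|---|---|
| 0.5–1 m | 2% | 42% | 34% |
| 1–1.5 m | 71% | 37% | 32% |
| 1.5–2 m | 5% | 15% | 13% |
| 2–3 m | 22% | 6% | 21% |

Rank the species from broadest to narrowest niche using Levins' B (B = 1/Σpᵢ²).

Convert percentages to proportions (divide by 100).
Σp_pensᵢ² = 0.02² + 0.71² + 0.05² + 0.22² = 0.0004 + 0.5041 + 0.0025 + 0.0484 = 0.5554
B_pens = 1 / 0.5554 = 1.8005
Σp_vireᵢ² = 0.42² + 0.37² + 0.15² + 0.06² = 0.1764 + 0.1369 + 0.0225 + 0.0036 = 0.3394
B_vire = 1 / 0.3394 = 2.9464
Σp_caerᵢ² = 0.34² + 0.32² + 0.13² + 0.21² = 0.1156 + 0.1024 + 0.0169 + 0.0441 = 0.2790
B_caer = 1 / 0.2790 = 3.5842
Ranking by B (broadest → narrowest): Dendroica caerulescens (3.58) > Dendroica virens (2.95) > Dendroica pensylvanica (1.80)

Dendroica caerulescens > Dendroica virens > Dendroica pensylvanica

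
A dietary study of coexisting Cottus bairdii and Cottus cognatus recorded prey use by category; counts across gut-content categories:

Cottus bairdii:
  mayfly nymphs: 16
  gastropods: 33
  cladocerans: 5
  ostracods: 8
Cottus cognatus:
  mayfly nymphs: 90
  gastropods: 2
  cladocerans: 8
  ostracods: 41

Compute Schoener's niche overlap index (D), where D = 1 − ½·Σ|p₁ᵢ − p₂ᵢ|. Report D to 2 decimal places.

0.46

Proportions for Cottus bairdii (n=62): 16/62=0.2581, 33/62=0.5323, 5/62=0.0806, 8/62=0.1290
Proportions for Cottus cognatus (n=141): 90/141=0.6383, 2/141=0.0142, 8/141=0.0567, 41/141=0.2908
Σ|p₁ᵢ − p₂ᵢ| = 0.3802 + 0.5181 + 0.0239 + 0.1618 = 1.0840
D = 1 − ½ × 1.0840 = 1 − 0.54200 = 0.45800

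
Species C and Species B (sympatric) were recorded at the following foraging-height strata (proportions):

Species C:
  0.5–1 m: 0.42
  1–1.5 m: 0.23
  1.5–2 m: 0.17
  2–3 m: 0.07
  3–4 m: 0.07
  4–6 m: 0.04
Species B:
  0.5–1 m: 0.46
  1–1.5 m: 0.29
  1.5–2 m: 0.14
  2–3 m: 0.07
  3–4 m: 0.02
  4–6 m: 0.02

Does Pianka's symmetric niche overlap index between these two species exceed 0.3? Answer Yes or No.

Σ p₁ᵢp₂ᵢ = 0.1932 + 0.0667 + 0.0238 + 0.0049 + 0.0014 + 0.0008 = 0.2908
Σp_1ᵢ² = 0.42² + 0.23² + 0.17² + 0.07² + 0.07² + 0.04² = 0.1764 + 0.0529 + 0.0289 + 0.0049 + 0.0049 + 0.0016 = 0.2696
Σp_2ᵢ² = 0.46² + 0.29² + 0.14² + 0.07² + 0.02² + 0.02² = 0.2116 + 0.0841 + 0.0196 + 0.0049 + 0.0004 + 0.0004 = 0.3210
O = 0.2908 / √(0.2696 × 0.3210) = 0.2908 / 0.29418 = 0.9885
O = 0.9885 > 0.3 → Yes.

Yes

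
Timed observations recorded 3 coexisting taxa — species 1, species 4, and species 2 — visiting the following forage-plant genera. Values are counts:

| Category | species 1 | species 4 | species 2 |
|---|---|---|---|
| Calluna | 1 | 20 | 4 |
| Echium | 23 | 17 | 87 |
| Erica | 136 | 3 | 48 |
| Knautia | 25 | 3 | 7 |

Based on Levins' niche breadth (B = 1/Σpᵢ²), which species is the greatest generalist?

species 4

Proportions for species 1 (n=185): 1/185=0.0054, 23/185=0.1243, 136/185=0.7351, 25/185=0.1351
Proportions for species 4 (n=43): 20/43=0.4651, 17/43=0.3953, 3/43=0.0698, 3/43=0.0698
Proportions for species 2 (n=146): 4/146=0.0274, 87/146=0.5959, 48/146=0.3288, 7/146=0.0479
Σp_1ᵢ² = 0.0054² + 0.1243² + 0.7351² + 0.1351² = 0.000029 + 0.015450 + 0.540372 + 0.018252 = 0.574103
B_1 = 1 / 0.574103 = 1.7418
Σp_4ᵢ² = 0.4651² + 0.3953² + 0.0698² + 0.0698² = 0.216318 + 0.156262 + 0.004872 + 0.004872 = 0.382324
B_4 = 1 / 0.382324 = 2.6156
Σp_2ᵢ² = 0.0274² + 0.5959² + 0.3288² + 0.0479² = 0.000751 + 0.355097 + 0.108109 + 0.002294 = 0.466251
B_2 = 1 / 0.466251 = 2.1448
Highest B → broadest niche (most generalist): species 4 (B = 2.62).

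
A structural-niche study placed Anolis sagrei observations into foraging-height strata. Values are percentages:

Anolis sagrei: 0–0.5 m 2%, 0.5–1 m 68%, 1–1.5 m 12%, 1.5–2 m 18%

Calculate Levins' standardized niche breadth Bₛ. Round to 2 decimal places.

0.32

Convert percentages to proportions (divide by 100).
Σpᵢ² = 0.02² + 0.68² + 0.12² + 0.18² = 0.0004 + 0.4624 + 0.0144 + 0.0324 = 0.5096
B = 1 / 0.5096 = 1.9623
Bₛ = (B − 1)/(n − 1) = (1.9623 − 1)/(4 − 1) = 0.9623/3 = 0.3208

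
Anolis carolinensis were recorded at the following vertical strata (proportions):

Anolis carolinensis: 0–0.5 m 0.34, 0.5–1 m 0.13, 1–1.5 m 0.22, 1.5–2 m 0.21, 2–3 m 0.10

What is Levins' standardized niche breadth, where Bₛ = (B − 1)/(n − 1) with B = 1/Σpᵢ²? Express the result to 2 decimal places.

0.81

Σpᵢ² = 0.34² + 0.13² + 0.22² + 0.21² + 0.10² = 0.1156 + 0.0169 + 0.0484 + 0.0441 + 0.0100 = 0.2350
B = 1 / 0.2350 = 4.2553
Bₛ = (B − 1)/(n − 1) = (4.2553 − 1)/(5 − 1) = 3.2553/4 = 0.8138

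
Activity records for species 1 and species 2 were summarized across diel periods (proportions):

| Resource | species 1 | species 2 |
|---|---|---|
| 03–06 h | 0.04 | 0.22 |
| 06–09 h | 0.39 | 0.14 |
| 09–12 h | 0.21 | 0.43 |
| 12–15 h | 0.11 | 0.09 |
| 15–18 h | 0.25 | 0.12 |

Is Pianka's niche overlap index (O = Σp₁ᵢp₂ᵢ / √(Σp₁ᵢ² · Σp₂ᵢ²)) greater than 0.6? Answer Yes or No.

Yes

Σ p₁ᵢp₂ᵢ = 0.0088 + 0.0546 + 0.0903 + 0.0099 + 0.0300 = 0.1936
Σp_1ᵢ² = 0.04² + 0.39² + 0.21² + 0.11² + 0.25² = 0.0016 + 0.1521 + 0.0441 + 0.0121 + 0.0625 = 0.2724
Σp_2ᵢ² = 0.22² + 0.14² + 0.43² + 0.09² + 0.12² = 0.0484 + 0.0196 + 0.1849 + 0.0081 + 0.0144 = 0.2754
O = 0.1936 / √(0.2724 × 0.2754) = 0.1936 / 0.27390 = 0.7068
O = 0.7068 > 0.6 → Yes.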